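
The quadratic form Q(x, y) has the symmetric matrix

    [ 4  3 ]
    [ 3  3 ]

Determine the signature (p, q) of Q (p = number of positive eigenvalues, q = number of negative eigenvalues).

(2, 0)

An LDLᵀ factorisation of A has diagonal entries 4, 3/4.
That gives 2 positive pivots.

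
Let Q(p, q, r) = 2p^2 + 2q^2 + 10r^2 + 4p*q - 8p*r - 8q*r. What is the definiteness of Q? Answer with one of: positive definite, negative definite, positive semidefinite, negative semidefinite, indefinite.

positive semidefinite

The associated matrix is A = [[2, 2, -4], [2, 2, -4], [-4, -4, 10]].
Symmetric row and column elimination reduces A to a congruent diagonal form with pivots 2, 0, 2.
Counting signs: 2 positive, 1 zero.
Hence Q is positive semidefinite.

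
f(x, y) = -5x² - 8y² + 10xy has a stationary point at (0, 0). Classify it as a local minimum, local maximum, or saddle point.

The Hessian at the origin is H = [[-10, 10], [10, -16]].
det H = -10·-16 − (10)² = 60 > 0 and H[1,1] = -10 < 0, so H is negative definite.
Therefore the origin is a local maximum.

local maximum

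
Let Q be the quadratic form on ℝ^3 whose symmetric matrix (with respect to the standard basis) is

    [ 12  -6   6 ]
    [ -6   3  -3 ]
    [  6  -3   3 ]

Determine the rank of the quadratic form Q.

1

Symmetric row and column elimination reduces A to a congruent diagonal form with pivots 12, 0, 0.
Counting signs: 1 positive, 2 zero.
The rank is the number of nonzero pivots: 1.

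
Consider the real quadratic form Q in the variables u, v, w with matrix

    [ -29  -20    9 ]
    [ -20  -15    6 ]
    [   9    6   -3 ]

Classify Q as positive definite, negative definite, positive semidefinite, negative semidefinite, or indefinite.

An LDLᵀ factorisation of A has diagonal entries -29, -35/29, -6/35.
So there are 3 negative pivots.
Hence Q is negative definite.

negative definite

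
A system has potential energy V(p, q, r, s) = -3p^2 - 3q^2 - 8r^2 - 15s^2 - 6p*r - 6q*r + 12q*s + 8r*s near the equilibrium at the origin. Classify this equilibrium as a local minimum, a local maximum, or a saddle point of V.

The Hessian at the origin is H = [[-6, 0, -6, 0], [0, -6, -6, 12], [-6, -6, -16, 8], [0, 12, 8, -30]].
Symmetric row and column elimination reduces H to a congruent diagonal form with pivots -6, -6, -4, -2.
That gives 4 negative pivots.
H is negative definite, so the origin is a strict local maximum.

local maximum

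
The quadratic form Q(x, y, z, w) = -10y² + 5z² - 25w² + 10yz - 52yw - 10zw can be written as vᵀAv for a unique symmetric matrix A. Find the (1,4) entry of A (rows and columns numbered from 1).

The coefficient of x·w in Q is 0. For a symmetric A this equals A[1,4] + A[4,1] = 2·A[1,4].
So A[1,4] = 0/2 = 0.

0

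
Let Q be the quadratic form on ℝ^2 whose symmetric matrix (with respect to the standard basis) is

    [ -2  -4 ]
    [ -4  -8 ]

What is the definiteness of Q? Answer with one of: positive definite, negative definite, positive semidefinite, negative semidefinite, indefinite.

For the 2×2 matrix [[-2, -4], [-4, -8]]: det = -2·-8 − (-4)² = 0, trace = -10.
det = 0 so one eigenvalue is zero; the form is semidefinite with the sign of the trace.

negative semidefinite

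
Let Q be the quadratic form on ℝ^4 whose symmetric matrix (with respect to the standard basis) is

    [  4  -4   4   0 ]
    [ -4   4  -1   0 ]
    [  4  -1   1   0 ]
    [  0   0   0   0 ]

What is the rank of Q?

Row reduction of A gives 3 nonzero rows, so rank A = 3.

3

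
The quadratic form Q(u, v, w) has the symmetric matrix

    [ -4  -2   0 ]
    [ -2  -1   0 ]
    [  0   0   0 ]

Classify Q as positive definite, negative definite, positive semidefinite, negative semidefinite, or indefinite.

Congruent diagonalization of A (simultaneous row and column reduction) yields pivots -4, 0, 0.
That gives 1 negative, 2 zero pivots.
Hence Q is negative semidefinite.

negative semidefinite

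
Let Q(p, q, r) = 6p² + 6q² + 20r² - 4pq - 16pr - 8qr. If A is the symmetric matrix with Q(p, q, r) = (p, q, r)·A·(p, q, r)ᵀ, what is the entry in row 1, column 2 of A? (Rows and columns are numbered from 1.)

The coefficient of p·q in Q is -4. For a symmetric A this equals A[1,2] + A[2,1] = 2·A[1,2].
So A[1,2] = -4/2 = -2.

-2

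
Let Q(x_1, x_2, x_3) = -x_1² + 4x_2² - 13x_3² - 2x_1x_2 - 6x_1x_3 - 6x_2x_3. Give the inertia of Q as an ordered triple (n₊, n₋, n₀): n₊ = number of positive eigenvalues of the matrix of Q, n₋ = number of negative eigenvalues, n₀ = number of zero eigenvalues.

(1, 2, 0)

The associated matrix is A = [[-1, -1, -3], [-1, 4, -3], [-3, -3, -13]].
Applying the same elementary operations to the rows and columns of A produces a congruent diagonal matrix with entries -1, 5, -4.
Counting signs: 1 positive, 2 negative.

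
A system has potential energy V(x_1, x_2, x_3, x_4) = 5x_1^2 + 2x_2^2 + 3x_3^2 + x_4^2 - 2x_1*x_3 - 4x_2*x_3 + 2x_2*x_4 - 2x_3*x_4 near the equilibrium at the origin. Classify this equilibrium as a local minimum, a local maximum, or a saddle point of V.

The Hessian at the origin is H = [[10, 0, -2, 0], [0, 4, -4, 2], [-2, -4, 6, -2], [0, 2, -2, 2]].
Symmetric row and column elimination reduces H to a congruent diagonal form with pivots 10, 4, 8/5, 1.
So there are 4 positive pivots.
H is positive definite, so the origin is a strict local minimum.

local minimum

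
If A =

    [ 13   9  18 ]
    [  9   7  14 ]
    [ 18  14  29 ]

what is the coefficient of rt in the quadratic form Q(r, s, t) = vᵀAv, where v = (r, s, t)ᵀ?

36

The coefficient of rt is A[1,3] + A[3,1] = 2·18 = 36.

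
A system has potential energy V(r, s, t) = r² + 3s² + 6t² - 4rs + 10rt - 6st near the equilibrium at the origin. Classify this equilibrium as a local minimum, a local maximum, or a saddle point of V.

saddle point

The Hessian at the origin is H = [[2, -4, 10], [-4, 6, -6], [10, -6, 12]].
Congruent diagonalization of H (simultaneous row and column reduction) yields pivots 2, -2, 60.
So there are 2 positive, 1 negative pivots.
H is indefinite, so the origin is a saddle point.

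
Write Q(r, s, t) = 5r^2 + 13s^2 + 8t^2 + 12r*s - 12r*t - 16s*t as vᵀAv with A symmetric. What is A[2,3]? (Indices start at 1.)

-8

The coefficient of s·t in Q is -16. For a symmetric A this equals A[2,3] + A[3,2] = 2·A[2,3].
So A[2,3] = -16/2 = -8.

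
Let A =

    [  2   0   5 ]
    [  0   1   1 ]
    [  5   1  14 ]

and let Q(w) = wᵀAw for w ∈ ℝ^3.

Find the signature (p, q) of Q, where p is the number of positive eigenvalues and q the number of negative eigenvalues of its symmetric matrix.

(3, 0)

Symmetric row and column elimination reduces A to a congruent diagonal form with pivots 2, 1, 1/2.
That gives 3 positive pivots.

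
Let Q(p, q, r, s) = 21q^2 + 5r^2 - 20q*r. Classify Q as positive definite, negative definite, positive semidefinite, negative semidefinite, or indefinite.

The symmetric matrix is A = [[0, 0, 0, 0], [0, 21, -10, 0], [0, -10, 5, 0], [0, 0, 0, 0]].
Applying the same elementary operations to the rows and columns of A produces a congruent diagonal matrix with entries 0, 21, 5/21, 0.
Counting signs: 2 positive, 2 zero.
Hence Q is positive semidefinite.

positive semidefinite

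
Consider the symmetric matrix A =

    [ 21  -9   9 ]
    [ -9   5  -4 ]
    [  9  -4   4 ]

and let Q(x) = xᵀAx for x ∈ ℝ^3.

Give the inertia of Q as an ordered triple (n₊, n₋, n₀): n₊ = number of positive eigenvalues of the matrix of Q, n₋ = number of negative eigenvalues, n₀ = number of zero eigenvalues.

(3, 0, 0)

Row-reducing A symmetrically gives the diagonal entries 21, 8/7, 1/8.
Counting signs: 3 positive.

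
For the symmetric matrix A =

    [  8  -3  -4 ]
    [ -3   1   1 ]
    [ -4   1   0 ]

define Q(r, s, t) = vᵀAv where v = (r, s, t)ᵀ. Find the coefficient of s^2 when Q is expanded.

1

The coefficient of s^2 is the diagonal entry A[2,2] = 1.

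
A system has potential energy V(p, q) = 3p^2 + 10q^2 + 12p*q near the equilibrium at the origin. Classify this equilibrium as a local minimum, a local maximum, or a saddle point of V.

saddle point

The Hessian at the origin is H = [[6, 12], [12, 20]].
det H = 6·20 − (12)² = -24 < 0, so H is indefinite.
Therefore the origin is a saddle point.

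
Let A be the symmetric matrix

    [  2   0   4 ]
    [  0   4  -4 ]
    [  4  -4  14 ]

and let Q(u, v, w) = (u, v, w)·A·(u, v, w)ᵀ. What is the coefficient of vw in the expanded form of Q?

-8

The coefficient of vw is A[2,3] + A[3,2] = 2·(-4) = -8.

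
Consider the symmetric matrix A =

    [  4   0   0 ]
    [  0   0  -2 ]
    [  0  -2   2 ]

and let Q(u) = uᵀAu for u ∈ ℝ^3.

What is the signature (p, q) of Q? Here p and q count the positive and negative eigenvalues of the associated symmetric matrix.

By Sylvester's law of inertia any congruent diagonalization of A has 2 positive, 1 negative and 0 zero entries.

(2, 1)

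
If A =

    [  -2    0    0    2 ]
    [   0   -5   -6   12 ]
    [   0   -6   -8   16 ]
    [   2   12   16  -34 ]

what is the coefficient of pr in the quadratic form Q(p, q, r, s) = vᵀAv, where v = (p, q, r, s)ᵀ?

0

The coefficient of pr is A[1,3] + A[3,1] = 2·0 = 0.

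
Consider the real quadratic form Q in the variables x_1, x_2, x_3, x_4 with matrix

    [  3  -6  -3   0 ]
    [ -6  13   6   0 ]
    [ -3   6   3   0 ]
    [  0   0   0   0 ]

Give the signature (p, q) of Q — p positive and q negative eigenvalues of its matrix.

(2, 0)

Row-reducing A symmetrically gives the diagonal entries 3, 1, 0, 0.
Counting signs: 2 positive, 2 zero.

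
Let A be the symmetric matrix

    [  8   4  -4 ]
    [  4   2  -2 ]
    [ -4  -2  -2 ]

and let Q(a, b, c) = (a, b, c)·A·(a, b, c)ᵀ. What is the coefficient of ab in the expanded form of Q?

The coefficient of ab is A[1,2] + A[2,1] = 2·4 = 8.

8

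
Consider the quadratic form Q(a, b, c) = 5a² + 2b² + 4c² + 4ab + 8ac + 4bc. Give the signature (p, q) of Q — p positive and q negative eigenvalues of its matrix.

The associated matrix is A = [[5, 2, 4], [2, 2, 2], [4, 2, 4]].
An LDLᵀ factorisation of A has diagonal entries 5, 6/5, 2/3.
That gives 3 positive pivots.

(3, 0)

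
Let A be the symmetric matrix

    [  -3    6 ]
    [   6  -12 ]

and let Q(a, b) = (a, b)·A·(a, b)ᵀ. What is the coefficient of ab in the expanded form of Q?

12

The coefficient of ab is A[1,2] + A[2,1] = 2·6 = 12.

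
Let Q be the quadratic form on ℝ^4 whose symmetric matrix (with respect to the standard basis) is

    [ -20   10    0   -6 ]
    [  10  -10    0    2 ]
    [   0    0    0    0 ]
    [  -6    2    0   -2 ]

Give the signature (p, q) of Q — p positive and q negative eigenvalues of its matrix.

(0, 2)

Row-reducing A symmetrically gives the diagonal entries -20, -5, 0, 0.
That gives 2 negative, 2 zero pivots.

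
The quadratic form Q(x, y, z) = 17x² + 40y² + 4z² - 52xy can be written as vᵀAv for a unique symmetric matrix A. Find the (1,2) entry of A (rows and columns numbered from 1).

-26

The coefficient of x·y in Q is -52. For a symmetric A this equals A[1,2] + A[2,1] = 2·A[1,2].
So A[1,2] = -52/2 = -26.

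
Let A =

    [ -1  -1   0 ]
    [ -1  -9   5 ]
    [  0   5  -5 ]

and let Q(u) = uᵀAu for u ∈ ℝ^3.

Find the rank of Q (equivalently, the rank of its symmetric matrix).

Row-reducing A symmetrically gives the diagonal entries -1, -8, -15/8.
So there are 3 negative pivots.
The rank is the number of nonzero pivots: 3.

3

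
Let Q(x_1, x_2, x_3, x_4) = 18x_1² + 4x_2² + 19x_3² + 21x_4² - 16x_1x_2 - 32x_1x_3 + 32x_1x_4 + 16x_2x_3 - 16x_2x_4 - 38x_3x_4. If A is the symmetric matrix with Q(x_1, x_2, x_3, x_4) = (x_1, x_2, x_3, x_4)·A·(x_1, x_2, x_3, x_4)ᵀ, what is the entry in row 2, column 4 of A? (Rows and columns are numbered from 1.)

The coefficient of x_2·x_4 in Q is -16. For a symmetric A this equals A[2,4] + A[4,2] = 2·A[2,4].
So A[2,4] = -16/2 = -8.

-8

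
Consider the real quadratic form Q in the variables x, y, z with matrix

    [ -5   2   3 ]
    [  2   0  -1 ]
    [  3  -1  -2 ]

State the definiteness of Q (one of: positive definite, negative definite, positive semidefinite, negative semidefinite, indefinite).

indefinite

Congruent diagonalization of A (simultaneous row and column reduction) yields pivots -5, 4/5, -1/4.
That gives 1 positive, 2 negative pivots.
Hence Q is indefinite.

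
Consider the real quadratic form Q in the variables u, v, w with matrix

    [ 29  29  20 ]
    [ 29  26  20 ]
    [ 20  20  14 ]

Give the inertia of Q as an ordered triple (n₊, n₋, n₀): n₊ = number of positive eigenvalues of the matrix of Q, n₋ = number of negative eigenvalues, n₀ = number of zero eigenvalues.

Row-reducing A symmetrically gives the diagonal entries 29, -3, 6/29.
Counting signs: 2 positive, 1 negative.

(2, 1, 0)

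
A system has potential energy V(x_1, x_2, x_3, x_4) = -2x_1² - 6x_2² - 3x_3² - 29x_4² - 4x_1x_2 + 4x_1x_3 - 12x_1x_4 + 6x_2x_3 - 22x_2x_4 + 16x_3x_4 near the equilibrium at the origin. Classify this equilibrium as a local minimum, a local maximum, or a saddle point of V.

The Hessian at the origin is H = [[-4, -4, 4, -12], [-4, -12, 6, -22], [4, 6, -6, 16], [-12, -22, 16, -58]].
Symmetric row and column elimination reduces H to a congruent diagonal form with pivots -4, -8, -3/2, -8.
So there are 4 negative pivots.
H is negative definite, so the origin is a strict local maximum.

local maximum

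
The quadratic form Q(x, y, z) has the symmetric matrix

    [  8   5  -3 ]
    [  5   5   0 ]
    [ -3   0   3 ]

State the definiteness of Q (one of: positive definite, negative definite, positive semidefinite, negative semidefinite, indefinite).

positive semidefinite

Symmetric row and column elimination reduces A to a congruent diagonal form with pivots 8, 15/8, 0.
Counting signs: 2 positive, 1 zero.
Hence Q is positive semidefinite.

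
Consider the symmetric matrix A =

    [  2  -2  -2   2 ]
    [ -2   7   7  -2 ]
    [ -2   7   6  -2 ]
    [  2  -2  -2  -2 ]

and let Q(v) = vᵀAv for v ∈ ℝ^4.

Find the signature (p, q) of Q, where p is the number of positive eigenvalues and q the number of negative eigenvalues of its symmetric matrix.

(2, 2)

Row-reducing A symmetrically gives the diagonal entries 2, 5, -1, -4.
Counting signs: 2 positive, 2 negative.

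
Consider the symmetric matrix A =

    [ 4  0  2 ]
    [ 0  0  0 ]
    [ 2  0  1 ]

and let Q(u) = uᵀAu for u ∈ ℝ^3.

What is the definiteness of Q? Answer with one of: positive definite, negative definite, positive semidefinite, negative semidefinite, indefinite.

positive semidefinite

Row-reducing A symmetrically gives the diagonal entries 4, 0, 0.
Counting signs: 1 positive, 2 zero.
Hence Q is positive semidefinite.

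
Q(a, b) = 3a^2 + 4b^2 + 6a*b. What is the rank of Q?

2

The symmetric matrix is A = [[3, 3], [3, 4]].
Applying the same elementary operations to the rows and columns of A produces a congruent diagonal matrix with entries 3, 1.
So there are 2 positive pivots.
The rank is the number of nonzero pivots: 2.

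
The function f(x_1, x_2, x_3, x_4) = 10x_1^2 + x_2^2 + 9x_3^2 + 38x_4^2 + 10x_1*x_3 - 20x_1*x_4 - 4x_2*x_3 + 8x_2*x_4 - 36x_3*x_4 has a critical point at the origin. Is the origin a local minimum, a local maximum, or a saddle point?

local minimum

The Hessian at the origin is H = [[20, 0, 10, -20], [0, 2, -4, 8], [10, -4, 18, -36], [-20, 8, -36, 76]].
An LDLᵀ factorisation of H has diagonal entries 20, 2, 5, 4.
Counting signs: 4 positive.
H is positive definite, so the origin is a strict local minimum.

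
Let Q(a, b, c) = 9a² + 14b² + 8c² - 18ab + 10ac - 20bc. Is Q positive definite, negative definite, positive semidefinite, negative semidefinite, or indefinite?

The symmetric matrix is A = [[9, -9, 5], [-9, 14, -10], [5, -10, 8]].
Applying the same elementary operations to the rows and columns of A produces a congruent diagonal matrix with entries 9, 5, 2/9.
That gives 3 positive pivots.
Hence Q is positive definite.

positive definite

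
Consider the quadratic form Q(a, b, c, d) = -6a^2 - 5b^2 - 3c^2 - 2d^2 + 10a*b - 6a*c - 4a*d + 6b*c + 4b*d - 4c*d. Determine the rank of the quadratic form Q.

4

The associated matrix is A = [[-6, 5, -3, -2], [5, -5, 3, 2], [-3, 3, -3, -2], [-2, 2, -2, -2]].
Symmetric row and column elimination reduces A to a congruent diagonal form with pivots -6, -5/6, -6/5, -2/3.
So there are 4 negative pivots.
The rank is the number of nonzero pivots: 4.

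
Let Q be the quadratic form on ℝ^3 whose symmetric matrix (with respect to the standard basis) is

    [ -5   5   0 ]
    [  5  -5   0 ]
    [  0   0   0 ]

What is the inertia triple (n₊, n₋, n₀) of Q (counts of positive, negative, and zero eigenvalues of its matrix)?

(0, 1, 2)

Congruent diagonalization of A (simultaneous row and column reduction) yields pivots -5, 0, 0.
So there are 1 negative, 2 zero pivots.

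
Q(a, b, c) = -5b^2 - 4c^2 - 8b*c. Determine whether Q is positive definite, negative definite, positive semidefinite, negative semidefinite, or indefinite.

negative semidefinite

Write A = [[0, 0, 0], [0, -5, -4], [0, -4, -4]].
Applying the same elementary operations to the rows and columns of A produces a congruent diagonal matrix with entries 0, -5, -4/5.
That gives 2 negative, 1 zero pivots.
Hence Q is negative semidefinite.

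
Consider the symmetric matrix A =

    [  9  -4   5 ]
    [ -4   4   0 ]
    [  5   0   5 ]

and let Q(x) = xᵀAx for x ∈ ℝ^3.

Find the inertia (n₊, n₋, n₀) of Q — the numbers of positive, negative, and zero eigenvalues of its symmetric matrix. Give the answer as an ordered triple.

(2, 0, 1)

Applying the same elementary operations to the rows and columns of A produces a congruent diagonal matrix with entries 9, 20/9, 0.
So there are 2 positive, 1 zero pivots.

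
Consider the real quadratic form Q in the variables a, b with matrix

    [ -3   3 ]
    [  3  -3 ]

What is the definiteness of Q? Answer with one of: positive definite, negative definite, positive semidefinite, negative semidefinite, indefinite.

For the 2×2 matrix [[-3, 3], [3, -3]]: det = -3·-3 − (3)² = 0, trace = -6.
det = 0 so one eigenvalue is zero; the form is semidefinite with the sign of the trace.

negative semidefinite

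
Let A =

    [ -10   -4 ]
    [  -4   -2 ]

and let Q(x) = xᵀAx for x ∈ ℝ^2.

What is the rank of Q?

Symmetric row and column elimination reduces A to a congruent diagonal form with pivots -10, -2/5.
That gives 2 negative pivots.
The rank is the number of nonzero pivots: 2.

2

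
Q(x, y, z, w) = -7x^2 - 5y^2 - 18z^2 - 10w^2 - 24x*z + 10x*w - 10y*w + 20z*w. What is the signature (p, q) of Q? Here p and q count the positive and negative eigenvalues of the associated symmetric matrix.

The associated matrix is A = [[-7, 0, -12, 5], [0, -5, 0, -5], [-12, 0, -18, 10], [5, -5, 10, -10]].
An LDLᵀ factorisation of A has diagonal entries -7, -5, 18/7, -20/9.
That gives 1 positive, 3 negative pivots.

(1, 3)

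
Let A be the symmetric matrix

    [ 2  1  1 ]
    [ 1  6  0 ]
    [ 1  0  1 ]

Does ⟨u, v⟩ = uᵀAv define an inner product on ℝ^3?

yes

An LDLᵀ factorisation of A has diagonal entries 2, 11/2, 5/11.
So there are 3 positive pivots.
Hence Q is positive definite.
⟨·,·⟩ is an inner product exactly when A is positive definite.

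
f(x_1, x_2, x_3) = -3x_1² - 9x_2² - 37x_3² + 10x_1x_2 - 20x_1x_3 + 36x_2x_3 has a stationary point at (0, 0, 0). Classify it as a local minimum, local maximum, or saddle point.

local maximum

The Hessian at the origin is H = [[-6, 10, -20], [10, -18, 36], [-20, 36, -74]].
Row-reducing H symmetrically gives the diagonal entries -6, -4/3, -2.
So there are 3 negative pivots.
H is negative definite, so the origin is a strict local maximum.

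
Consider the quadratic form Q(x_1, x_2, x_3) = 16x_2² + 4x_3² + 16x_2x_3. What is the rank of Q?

Write A = [[0, 0, 0], [0, 16, 8], [0, 8, 4]].
Row-reducing A symmetrically gives the diagonal entries 0, 16, 0.
Counting signs: 1 positive, 2 zero.
The rank is the number of nonzero pivots: 1.

1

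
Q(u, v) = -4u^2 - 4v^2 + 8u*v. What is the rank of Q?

Write A = [[-4, 4], [4, -4]].
Congruent diagonalization of A (simultaneous row and column reduction) yields pivots -4, 0.
Counting signs: 1 negative, 1 zero.
The rank is the number of nonzero pivots: 1.

1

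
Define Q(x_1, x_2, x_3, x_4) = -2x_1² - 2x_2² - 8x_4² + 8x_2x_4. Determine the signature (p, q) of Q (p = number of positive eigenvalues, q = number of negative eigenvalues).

Write A = [[-2, 0, 0, 0], [0, -2, 0, 4], [0, 0, 0, 0], [0, 4, 0, -8]].
Congruent diagonalization of A (simultaneous row and column reduction) yields pivots -2, -2, 0, 0.
So there are 2 negative, 2 zero pivots.

(0, 2)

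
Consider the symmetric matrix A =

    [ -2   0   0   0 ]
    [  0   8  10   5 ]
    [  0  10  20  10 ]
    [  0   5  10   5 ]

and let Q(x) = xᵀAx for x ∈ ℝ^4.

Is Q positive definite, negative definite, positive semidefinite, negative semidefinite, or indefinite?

Congruent diagonalization of A (simultaneous row and column reduction) yields pivots -2, 8, 15/2, 0.
That gives 2 positive, 1 negative, 1 zero pivots.
Hence Q is indefinite.

indefinite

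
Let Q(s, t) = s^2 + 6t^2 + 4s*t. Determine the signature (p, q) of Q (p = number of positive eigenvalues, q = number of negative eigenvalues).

Write A = [[1, 2], [2, 6]].
Symmetric row and column elimination reduces A to a congruent diagonal form with pivots 1, 2.
That gives 2 positive pivots.

(2, 0)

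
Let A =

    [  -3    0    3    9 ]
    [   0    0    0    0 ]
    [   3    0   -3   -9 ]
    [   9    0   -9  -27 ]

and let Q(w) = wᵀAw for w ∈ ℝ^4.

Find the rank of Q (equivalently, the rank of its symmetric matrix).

Symmetric row and column elimination reduces A to a congruent diagonal form with pivots -3, 0, 0, 0.
So there are 1 negative, 3 zero pivots.
The rank is the number of nonzero pivots: 1.

1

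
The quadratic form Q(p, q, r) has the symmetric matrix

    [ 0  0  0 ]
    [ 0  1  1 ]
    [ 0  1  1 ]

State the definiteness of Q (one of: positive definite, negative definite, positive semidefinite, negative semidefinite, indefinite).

positive semidefinite

Applying the same elementary operations to the rows and columns of A produces a congruent diagonal matrix with entries 0, 1, 0.
Counting signs: 1 positive, 2 zero.
Hence Q is positive semidefinite.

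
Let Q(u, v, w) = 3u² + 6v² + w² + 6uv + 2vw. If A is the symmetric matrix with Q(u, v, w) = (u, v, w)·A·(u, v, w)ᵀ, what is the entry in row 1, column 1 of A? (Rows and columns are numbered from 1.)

3

The coefficient of u² in Q is 3, and that is exactly A[1,1].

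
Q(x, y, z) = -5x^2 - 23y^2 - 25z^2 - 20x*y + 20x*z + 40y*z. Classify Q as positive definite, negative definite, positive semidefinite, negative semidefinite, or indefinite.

Write A = [[-5, -10, 10], [-10, -23, 20], [10, 20, -25]].
An LDLᵀ factorisation of A has diagonal entries -5, -3, -5.
Counting signs: 3 negative.
Hence Q is negative definite.

negative definite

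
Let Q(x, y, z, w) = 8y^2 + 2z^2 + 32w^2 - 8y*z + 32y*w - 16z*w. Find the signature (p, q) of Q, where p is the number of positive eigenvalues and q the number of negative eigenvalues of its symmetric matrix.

(1, 0)

The symmetric matrix is A = [[0, 0, 0, 0], [0, 8, -4, 16], [0, -4, 2, -8], [0, 16, -8, 32]].
Row-reducing A symmetrically gives the diagonal entries 0, 8, 0, 0.
That gives 1 positive, 3 zero pivots.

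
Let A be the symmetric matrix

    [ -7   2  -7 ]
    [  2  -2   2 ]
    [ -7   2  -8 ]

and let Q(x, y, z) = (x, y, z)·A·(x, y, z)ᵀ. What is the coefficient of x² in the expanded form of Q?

-7

The coefficient of x² is the diagonal entry A[1,1] = -7.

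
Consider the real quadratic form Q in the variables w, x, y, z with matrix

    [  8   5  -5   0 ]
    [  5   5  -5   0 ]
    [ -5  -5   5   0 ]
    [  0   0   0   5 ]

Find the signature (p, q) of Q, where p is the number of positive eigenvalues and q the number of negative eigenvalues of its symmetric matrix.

(3, 0)

Symmetric row and column elimination reduces A to a congruent diagonal form with pivots 8, 15/8, 0, 5.
Counting signs: 3 positive, 1 zero.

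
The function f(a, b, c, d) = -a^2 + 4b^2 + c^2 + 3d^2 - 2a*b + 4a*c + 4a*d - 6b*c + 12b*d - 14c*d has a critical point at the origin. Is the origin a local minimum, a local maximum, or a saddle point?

The Hessian at the origin is H = [[-2, -2, 4, 4], [-2, 8, -6, 12], [4, -6, 2, -14], [4, 12, -14, 6]].
H is indefinite, so the origin is a saddle point.

saddle point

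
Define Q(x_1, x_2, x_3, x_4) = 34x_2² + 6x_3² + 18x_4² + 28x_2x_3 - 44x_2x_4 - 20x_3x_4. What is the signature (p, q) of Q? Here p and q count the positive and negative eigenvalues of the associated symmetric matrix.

Write A = [[0, 0, 0, 0], [0, 34, 14, -22], [0, 14, 6, -10], [0, -22, -10, 18]].
Applying the same elementary operations to the rows and columns of A produces a congruent diagonal matrix with entries 0, 34, 4/17, 0.
That gives 2 positive, 2 zero pivots.

(2, 0)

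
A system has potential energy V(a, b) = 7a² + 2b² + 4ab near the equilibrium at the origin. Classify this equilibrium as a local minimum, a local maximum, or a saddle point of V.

local minimum

The Hessian at the origin is H = [[14, 4], [4, 4]].
det H = 14·4 − (4)² = 40 > 0 and H[1,1] = 14 > 0, so H is positive definite.
Therefore the origin is a local minimum.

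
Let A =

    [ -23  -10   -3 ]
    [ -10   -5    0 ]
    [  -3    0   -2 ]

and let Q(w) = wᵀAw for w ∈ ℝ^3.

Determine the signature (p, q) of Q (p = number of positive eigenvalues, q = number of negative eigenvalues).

(1, 2)

Row-reducing A symmetrically gives the diagonal entries -23, -15/23, 1.
That gives 1 positive, 2 negative pivots.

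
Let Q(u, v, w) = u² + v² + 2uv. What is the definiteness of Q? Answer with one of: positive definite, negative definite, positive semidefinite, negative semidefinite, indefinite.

positive semidefinite

Write A = [[1, 1, 0], [1, 1, 0], [0, 0, 0]].
Congruent diagonalization of A (simultaneous row and column reduction) yields pivots 1, 0, 0.
So there are 1 positive, 2 zero pivots.
Hence Q is positive semidefinite.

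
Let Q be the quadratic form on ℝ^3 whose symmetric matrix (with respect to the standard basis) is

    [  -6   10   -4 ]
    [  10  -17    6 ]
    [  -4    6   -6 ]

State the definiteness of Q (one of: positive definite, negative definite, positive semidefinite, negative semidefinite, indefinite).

Leading principal minors: Δ_1 = -6, Δ_2 = 2, Δ_3 = -4.
The signs alternate starting with Δ_1 < 0, so by Sylvester's criterion Q is negative definite.

negative definite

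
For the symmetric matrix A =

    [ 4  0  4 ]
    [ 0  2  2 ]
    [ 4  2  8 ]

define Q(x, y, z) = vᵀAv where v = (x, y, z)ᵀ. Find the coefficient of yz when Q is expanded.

4

The coefficient of yz is A[2,3] + A[3,2] = 2·2 = 4.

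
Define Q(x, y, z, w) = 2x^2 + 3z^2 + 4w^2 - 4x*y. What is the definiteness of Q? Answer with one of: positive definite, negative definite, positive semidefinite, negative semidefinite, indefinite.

indefinite

The associated matrix is A = [[2, -2, 0, 0], [-2, 0, 0, 0], [0, 0, 3, 0], [0, 0, 0, 4]].
Congruent diagonalization of A (simultaneous row and column reduction) yields pivots 2, -2, 3, 4.
That gives 3 positive, 1 negative pivots.
Hence Q is indefinite.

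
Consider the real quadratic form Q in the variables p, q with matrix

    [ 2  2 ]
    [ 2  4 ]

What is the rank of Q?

Applying the same elementary operations to the rows and columns of A produces a congruent diagonal matrix with entries 2, 2.
That gives 2 positive pivots.
The rank is the number of nonzero pivots: 2.

2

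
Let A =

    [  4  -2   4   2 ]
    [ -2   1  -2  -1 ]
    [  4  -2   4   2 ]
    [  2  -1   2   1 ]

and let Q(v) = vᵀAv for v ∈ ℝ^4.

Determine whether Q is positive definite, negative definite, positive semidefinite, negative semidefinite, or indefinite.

Congruent diagonalization of A (simultaneous row and column reduction) yields pivots 4, 0, 0, 0.
That gives 1 positive, 3 zero pivots.
Hence Q is positive semidefinite.

positive semidefinite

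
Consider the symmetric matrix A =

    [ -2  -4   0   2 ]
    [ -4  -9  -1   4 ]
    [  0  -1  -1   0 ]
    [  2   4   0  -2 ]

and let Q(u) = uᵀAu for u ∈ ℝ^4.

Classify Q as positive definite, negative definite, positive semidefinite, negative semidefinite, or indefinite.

Symmetric row and column elimination reduces A to a congruent diagonal form with pivots -2, -1, 0, 0.
So there are 2 negative, 2 zero pivots.
Hence Q is negative semidefinite.

negative semidefinite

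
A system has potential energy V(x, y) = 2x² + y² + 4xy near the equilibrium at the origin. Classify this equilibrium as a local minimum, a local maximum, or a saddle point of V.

saddle point

The Hessian at the origin is H = [[4, 4], [4, 2]].
det H = 4·2 − (4)² = -8 < 0, so H is indefinite.
Therefore the origin is a saddle point.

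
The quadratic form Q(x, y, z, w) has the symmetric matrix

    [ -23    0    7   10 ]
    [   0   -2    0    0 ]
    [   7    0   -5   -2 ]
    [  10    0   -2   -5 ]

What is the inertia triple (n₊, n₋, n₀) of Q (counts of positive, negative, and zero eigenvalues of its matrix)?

Symmetric row and column elimination reduces A to a congruent diagonal form with pivots -23, -2, -66/23, -3/11.
That gives 4 negative pivots.

(0, 4, 0)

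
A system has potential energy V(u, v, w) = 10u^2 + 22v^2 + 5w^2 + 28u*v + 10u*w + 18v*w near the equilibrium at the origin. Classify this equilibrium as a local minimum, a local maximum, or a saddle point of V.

The Hessian at the origin is H = [[20, 28, 10], [28, 44, 18], [10, 18, 10]].
An LDLᵀ factorisation of H has diagonal entries 20, 24/5, 5/3.
That gives 3 positive pivots.
H is positive definite, so the origin is a strict local minimum.

local minimum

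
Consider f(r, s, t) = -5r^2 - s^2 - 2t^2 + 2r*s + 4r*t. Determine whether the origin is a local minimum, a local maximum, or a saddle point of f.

local maximum

The Hessian at the origin is H = [[-10, 2, 4], [2, -2, 0], [4, 0, -4]].
Congruent diagonalization of H (simultaneous row and column reduction) yields pivots -10, -8/5, -2.
That gives 3 negative pivots.
H is negative definite, so the origin is a strict local maximum.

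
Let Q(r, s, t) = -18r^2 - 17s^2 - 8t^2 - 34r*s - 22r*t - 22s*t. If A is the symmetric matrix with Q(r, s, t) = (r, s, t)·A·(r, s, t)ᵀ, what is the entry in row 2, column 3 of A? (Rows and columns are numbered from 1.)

The coefficient of s·t in Q is -22. For a symmetric A this equals A[2,3] + A[3,2] = 2·A[2,3].
So A[2,3] = -22/2 = -11.

-11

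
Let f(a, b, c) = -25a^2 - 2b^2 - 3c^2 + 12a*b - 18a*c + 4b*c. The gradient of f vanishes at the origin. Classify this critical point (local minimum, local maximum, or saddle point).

saddle point

The Hessian at the origin is H = [[-50, 12, -18], [12, -4, 4], [-18, 4, -6]].
An LDLᵀ factorisation of H has diagonal entries -50, -28/25, 4/7.
So there are 1 positive, 2 negative pivots.
H is indefinite, so the origin is a saddle point.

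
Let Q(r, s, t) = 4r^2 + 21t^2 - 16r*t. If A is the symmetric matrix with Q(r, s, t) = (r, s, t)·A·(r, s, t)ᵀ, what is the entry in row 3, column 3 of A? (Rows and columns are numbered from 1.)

21

The coefficient of t^2 in Q is 21, and that is exactly A[3,3].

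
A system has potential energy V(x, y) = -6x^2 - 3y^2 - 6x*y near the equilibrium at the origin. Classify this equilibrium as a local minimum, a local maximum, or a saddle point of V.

The Hessian at the origin is H = [[-12, -6], [-6, -6]].
det H = -12·-6 − (-6)² = 36 > 0 and H[1,1] = -12 < 0, so H is negative definite.
Therefore the origin is a local maximum.

local maximum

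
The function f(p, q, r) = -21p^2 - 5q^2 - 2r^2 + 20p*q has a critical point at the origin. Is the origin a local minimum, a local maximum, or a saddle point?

The Hessian at the origin is H = [[-42, 20, 0], [20, -10, 0], [0, 0, -4]].
Row-reducing H symmetrically gives the diagonal entries -42, -10/21, -4.
That gives 3 negative pivots.
H is negative definite, so the origin is a strict local maximum.

local maximum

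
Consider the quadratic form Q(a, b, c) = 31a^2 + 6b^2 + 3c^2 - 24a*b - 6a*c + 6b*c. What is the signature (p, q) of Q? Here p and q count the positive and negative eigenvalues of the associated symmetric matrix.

The symmetric matrix is A = [[31, -12, -3], [-12, 6, 3], [-3, 3, 3]].
Row-reducing A symmetrically gives the diagonal entries 31, 42/31, 3/14.
Counting signs: 3 positive.

(3, 0)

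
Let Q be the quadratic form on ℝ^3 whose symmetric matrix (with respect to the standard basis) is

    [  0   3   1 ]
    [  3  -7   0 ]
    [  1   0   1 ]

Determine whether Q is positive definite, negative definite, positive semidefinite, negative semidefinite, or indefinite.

A is congruent to a diagonal matrix with 2 positive, 1 negative and 0 zero entries, so Q is indefinite.

indefinite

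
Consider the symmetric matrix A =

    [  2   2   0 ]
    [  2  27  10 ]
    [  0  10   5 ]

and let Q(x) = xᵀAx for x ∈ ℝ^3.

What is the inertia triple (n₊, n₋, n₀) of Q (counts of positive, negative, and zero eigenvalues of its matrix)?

Symmetric row and column elimination reduces A to a congruent diagonal form with pivots 2, 25, 1.
Counting signs: 3 positive.

(3, 0, 0)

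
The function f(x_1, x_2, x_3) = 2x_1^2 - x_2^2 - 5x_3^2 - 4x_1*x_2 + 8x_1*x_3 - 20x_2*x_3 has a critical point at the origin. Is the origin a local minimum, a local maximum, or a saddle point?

saddle point

The Hessian at the origin is H = [[4, -4, 8], [-4, -2, -20], [8, -20, -10]].
Applying the same elementary operations to the rows and columns of H produces a congruent diagonal matrix with entries 4, -6, -2.
That gives 1 positive, 2 negative pivots.
H is indefinite, so the origin is a saddle point.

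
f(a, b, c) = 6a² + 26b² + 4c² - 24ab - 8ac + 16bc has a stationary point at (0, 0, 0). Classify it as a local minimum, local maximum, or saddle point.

local minimum

The Hessian at the origin is H = [[12, -24, -8], [-24, 52, 16], [-8, 16, 8]].
Applying the same elementary operations to the rows and columns of H produces a congruent diagonal matrix with entries 12, 4, 8/3.
Counting signs: 3 positive.
H is positive definite, so the origin is a strict local minimum.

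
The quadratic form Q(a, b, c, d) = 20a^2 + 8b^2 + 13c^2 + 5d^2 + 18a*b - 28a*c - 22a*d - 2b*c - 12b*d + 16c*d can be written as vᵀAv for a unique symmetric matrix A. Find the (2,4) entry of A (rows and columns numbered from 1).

-6

The coefficient of b·d in Q is -12. For a symmetric A this equals A[2,4] + A[4,2] = 2·A[2,4].
So A[2,4] = -12/2 = -6.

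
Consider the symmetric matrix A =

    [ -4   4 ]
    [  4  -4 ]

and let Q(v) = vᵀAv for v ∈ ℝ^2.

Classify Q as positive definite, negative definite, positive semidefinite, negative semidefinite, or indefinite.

negative semidefinite

Applying the same elementary operations to the rows and columns of A produces a congruent diagonal matrix with entries -4, 0.
So there are 1 negative, 1 zero pivots.
Hence Q is negative semidefinite.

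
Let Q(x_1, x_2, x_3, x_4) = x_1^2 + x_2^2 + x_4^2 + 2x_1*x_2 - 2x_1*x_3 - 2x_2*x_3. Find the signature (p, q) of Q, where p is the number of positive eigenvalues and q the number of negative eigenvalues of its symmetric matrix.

(2, 1)

The symmetric matrix is A = [[1, 1, -1, 0], [1, 1, -1, 0], [-1, -1, 0, 0], [0, 0, 0, 1]].
Row-reducing A symmetrically gives the diagonal entries 1, 0, -1, 1.
Counting signs: 2 positive, 1 negative, 1 zero.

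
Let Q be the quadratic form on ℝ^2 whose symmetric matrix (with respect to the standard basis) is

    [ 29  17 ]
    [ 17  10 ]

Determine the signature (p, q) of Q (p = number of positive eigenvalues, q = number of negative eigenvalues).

(2, 0)

Congruent diagonalization of A (simultaneous row and column reduction) yields pivots 29, 1/29.
So there are 2 positive pivots.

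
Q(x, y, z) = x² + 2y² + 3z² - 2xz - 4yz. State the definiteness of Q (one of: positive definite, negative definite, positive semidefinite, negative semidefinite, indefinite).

positive semidefinite

The symmetric matrix is A = [[1, 0, -1], [0, 2, -2], [-1, -2, 3]].
Symmetric row and column elimination reduces A to a congruent diagonal form with pivots 1, 2, 0.
That gives 2 positive, 1 zero pivots.
Hence Q is positive semidefinite.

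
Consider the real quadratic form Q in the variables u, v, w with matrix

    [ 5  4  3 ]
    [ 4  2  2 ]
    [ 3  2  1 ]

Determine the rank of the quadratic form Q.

Row-reducing A symmetrically gives the diagonal entries 5, -6/5, -2/3.
So there are 1 positive, 2 negative pivots.
The rank is the number of nonzero pivots: 3.

3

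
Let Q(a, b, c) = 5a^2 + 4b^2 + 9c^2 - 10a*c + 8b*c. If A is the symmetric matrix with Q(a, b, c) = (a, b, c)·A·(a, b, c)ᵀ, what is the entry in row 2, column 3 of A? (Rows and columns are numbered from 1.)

The coefficient of b·c in Q is 8. For a symmetric A this equals A[2,3] + A[3,2] = 2·A[2,3].
So A[2,3] = 8/2 = 4.

4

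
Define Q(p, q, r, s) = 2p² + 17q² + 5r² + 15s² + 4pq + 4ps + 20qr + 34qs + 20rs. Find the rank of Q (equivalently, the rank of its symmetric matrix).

4

The symmetric matrix is A = [[2, 2, 0, 2], [2, 17, 10, 17], [0, 10, 5, 10], [2, 17, 10, 15]].
Row-reducing A symmetrically gives the diagonal entries 2, 15, -5/3, -2.
Counting signs: 2 positive, 2 negative.
The rank is the number of nonzero pivots: 4.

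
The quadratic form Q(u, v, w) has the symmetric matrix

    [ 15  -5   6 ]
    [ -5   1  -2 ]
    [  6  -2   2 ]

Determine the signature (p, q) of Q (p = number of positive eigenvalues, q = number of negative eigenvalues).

Symmetric row and column elimination reduces A to a congruent diagonal form with pivots 15, -2/3, -2/5.
So there are 1 positive, 2 negative pivots.

(1, 2)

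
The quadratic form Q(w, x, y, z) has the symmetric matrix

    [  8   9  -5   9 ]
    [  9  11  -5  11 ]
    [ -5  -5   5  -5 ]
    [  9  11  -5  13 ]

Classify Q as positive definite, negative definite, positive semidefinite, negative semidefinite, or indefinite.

positive definite

Row-reducing A symmetrically gives the diagonal entries 8, 7/8, 10/7, 2.
That gives 4 positive pivots.
Hence Q is positive definite.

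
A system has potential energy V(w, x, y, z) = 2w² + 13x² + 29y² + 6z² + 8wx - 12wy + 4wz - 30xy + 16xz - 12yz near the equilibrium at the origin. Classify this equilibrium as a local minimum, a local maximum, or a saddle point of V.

The Hessian at the origin is H = [[4, 8, -12, 4], [8, 26, -30, 16], [-12, -30, 58, -12], [4, 16, -12, 12]].
Symmetric row and column elimination reduces H to a congruent diagonal form with pivots 4, 10, 92/5, 8/23.
Counting signs: 4 positive.
H is positive definite, so the origin is a strict local minimum.

local minimum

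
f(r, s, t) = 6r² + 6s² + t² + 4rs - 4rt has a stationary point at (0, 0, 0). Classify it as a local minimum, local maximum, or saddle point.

The Hessian at the origin is H = [[12, 4, -4], [4, 12, 0], [-4, 0, 2]].
Applying the same elementary operations to the rows and columns of H produces a congruent diagonal matrix with entries 12, 32/3, 1/2.
Counting signs: 3 positive.
H is positive definite, so the origin is a strict local minimum.

local minimum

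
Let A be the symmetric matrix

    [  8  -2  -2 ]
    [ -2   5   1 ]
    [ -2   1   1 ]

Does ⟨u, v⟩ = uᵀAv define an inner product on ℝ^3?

yes

Symmetric row and column elimination reduces A to a congruent diagonal form with pivots 8, 9/2, 4/9.
That gives 3 positive pivots.
Hence Q is positive definite.
⟨·,·⟩ is an inner product exactly when A is positive definite.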